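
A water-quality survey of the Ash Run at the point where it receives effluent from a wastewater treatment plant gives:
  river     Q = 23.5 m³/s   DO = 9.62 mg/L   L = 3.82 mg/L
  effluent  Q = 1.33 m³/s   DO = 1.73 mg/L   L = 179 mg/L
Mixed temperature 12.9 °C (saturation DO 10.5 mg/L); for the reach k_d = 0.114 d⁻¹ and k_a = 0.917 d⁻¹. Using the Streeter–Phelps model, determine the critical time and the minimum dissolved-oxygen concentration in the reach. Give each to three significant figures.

Mixed DO = (23.5×9.62 + 1.33×1.73)/(23.5+1.33) = 228.4/24.83 = 9.197 mg/L.
Mixed L₀ = (23.5×3.82 + 1.33×179)/(24.83) = 327.8/24.83 = 13.20 mg/L.
Initial deficit D₀ = C_s − DO₀ = 10.5 − 9.197 = 1.303 mg/L.
t_c = (1/0.8030) ln[(0.917/0.114)(1 − 1.303×0.8030/(0.114×13.20))] = 1.245 × ln(2.454) = 1.118 d.
D_c = (0.114/0.917) × 13.20 × e^(−0.114×1.118) = 0.1243 × 13.20 × 0.8803 = 1.445 mg/L.
Minimum DO = 10.5 − 1.445 = 9.055 mg/L.

t_c ≈ 1.12 d; minimum DO ≈ 9.05 mg/L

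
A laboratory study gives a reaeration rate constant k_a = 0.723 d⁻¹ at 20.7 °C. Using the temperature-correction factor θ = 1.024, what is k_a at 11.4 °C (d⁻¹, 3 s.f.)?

k_a(T₂) = k_a(T₁) · θ^(T₂−T₁) = 0.723 × 1.024^(11.4−20.7)
= 0.723 × 1.024^-9.30 = 0.723 × 0.8021 = 0.5799 d⁻¹.

k_a ≈ 0.580 d⁻¹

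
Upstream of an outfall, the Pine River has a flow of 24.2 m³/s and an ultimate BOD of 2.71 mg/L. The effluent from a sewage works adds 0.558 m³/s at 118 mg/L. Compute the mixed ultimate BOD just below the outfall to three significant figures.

5.31 mg/L

Flow-weighted mixing: C = (Q_r C_r + Q_w C_w)/(Q_r + Q_w)
= (24.2×2.71 + 0.558×118)/(24.2 + 0.558) = 131.4/24.76 = 5.308 mg/L.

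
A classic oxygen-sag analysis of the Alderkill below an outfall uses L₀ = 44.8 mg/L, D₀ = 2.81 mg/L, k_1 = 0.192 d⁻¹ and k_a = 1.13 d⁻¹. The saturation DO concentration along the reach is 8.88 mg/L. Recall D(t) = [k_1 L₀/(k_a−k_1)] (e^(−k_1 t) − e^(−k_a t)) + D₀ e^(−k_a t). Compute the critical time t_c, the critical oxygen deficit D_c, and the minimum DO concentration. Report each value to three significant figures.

t_c ≈ 1.50 d; D_c ≈ 5.71 mg/L; min DO ≈ 3.17 mg/L

At the critical point dD/dt = 0, so k_1 L₀ e^(−k_1 t) = k_a D. Substituting D(t) from the Streeter–Phelps equation and solving for t gives
t_c = ln[(k_a/k_1)(1 − D₀(k_a−k_1)/(k_1 L₀))] / (k_a−k_1).
Here k_a−k_1 = 0.9380 d⁻¹ and 1 − D₀(k_a−k_1)/(k_1 L₀) = 1 − 2.81×0.9380/(0.192×44.8) = 0.6936, so
t_c = ln(5.885 × 0.6936) / 0.9380 = 1.407 / 0.9380 = 1.500 d.
L(t_c) = L₀ e^(−k_1 t_c) = 44.8 × 0.7498 = 33.59 mg/L, and at the critical point k_a D_c = k_1 L, so D_c = (0.192/1.13) × 33.59 = 5.708 mg/L.
Minimum DO = C_s − D_c = 8.88 − 5.708 = 3.172 mg/L.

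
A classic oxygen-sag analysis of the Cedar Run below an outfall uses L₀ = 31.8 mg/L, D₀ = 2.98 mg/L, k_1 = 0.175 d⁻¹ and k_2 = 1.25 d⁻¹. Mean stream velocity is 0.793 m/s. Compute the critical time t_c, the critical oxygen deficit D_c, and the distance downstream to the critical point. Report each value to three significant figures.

At the critical point dD/dt = 0, so k_1 L₀ e^(−k_1 t) = k_2 D. Substituting D(t) from the Streeter–Phelps equation and solving for t gives
t_c = ln[(k_2/k_1)(1 − D₀(k_2−k_1)/(k_1 L₀))] / (k_2−k_1).
Here k_2−k_1 = 1.075 d⁻¹ and 1 − D₀(k_2−k_1)/(k_1 L₀) = 1 − 2.98×1.075/(0.175×31.8) = 0.4243, so
t_c = ln(7.143 × 0.4243) / 1.075 = 1.109 / 1.075 = 1.032 d.
L(t_c) = L₀ e^(−k_1 t_c) = 31.8 × 0.8348 = 26.55 mg/L, and at the critical point k_2 D_c = k_1 L, so D_c = (0.175/1.25) × 26.55 = 3.717 mg/L.
x_c = v t_c = 0.793 m/s × 1.032 d × 86400 s/d = 70680 m ≈ 70.7 km.

t_c ≈ 1.03 d; D_c ≈ 3.72 mg/L; x_c ≈ 70.7 km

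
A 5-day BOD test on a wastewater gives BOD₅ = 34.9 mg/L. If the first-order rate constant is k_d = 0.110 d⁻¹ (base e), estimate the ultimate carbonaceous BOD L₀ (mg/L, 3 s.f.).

BOD₅ = L₀(1 − e^(−5k_d)) ⇒ L₀ = BOD₅ / (1 − e^(−5×0.110))
= 34.9 / (1 − 0.5769) = 34.9 / 0.4231 = 82.50 mg/L.

L₀ ≈ 82.5 mg/L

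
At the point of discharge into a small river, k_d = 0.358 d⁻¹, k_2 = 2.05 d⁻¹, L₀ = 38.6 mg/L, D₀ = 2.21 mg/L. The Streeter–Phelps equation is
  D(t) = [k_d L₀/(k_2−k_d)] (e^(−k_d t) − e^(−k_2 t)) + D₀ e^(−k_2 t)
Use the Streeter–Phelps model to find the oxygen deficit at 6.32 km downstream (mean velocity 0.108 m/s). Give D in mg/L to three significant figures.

D ≈ 4.92 mg/L

Travel time t = x/v = 6.32 km / (0.108 m/s) = 6320 m / 0.108 m/s = 58520 s = 0.6773 d.
k_d L₀/(k_2−k_d) = 0.358×38.6/(2.05−0.358) = 13.82/1.692 = 8.167 mg/L.
e^(−k_d t) = e^(−0.358×0.6773) = 0.7847; e^(−k_2 t) = e^(−2.05×0.6773) = 0.2495.
D = 8.167 × (0.7847 − 0.2495) + 2.21 × 0.2495 = 4.371 + 0.5513 = 4.923 mg/L.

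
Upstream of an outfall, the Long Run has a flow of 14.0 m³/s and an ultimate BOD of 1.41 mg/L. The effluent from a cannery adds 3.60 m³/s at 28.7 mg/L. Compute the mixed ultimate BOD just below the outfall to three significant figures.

Flow-weighted mixing: C = (Q_r C_r + Q_w C_w)/(Q_r + Q_w)
= (14.0×1.41 + 3.60×28.7)/(14.0 + 3.60) = 123.1/17.60 = 6.992 mg/L.

6.99 mg/L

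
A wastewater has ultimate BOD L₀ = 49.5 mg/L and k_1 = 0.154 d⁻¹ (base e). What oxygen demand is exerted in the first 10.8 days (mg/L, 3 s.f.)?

y_t = L₀(1 − e^(−k_1 t)) = 49.5 × (1 − e^(−0.154×10.8))
= 49.5 × (1 − 0.1895) = 49.5 × 0.8105 = 40.12 mg/L.

y ≈ 40.1 mg/L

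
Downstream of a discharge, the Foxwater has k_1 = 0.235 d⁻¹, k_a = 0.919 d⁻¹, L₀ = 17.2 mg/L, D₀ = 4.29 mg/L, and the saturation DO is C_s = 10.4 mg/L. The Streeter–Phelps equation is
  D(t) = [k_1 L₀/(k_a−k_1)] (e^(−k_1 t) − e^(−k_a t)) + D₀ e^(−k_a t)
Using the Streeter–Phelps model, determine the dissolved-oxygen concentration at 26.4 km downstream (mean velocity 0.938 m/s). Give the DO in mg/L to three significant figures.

DO ≈ 6.13 mg/L

Travel time t = x/v = 26.4 km / (0.938 m/s) = 26400 m / 0.938 m/s = 28140 s = 0.3258 d.
k_1 L₀/(k_a−k_1) = 0.235×17.2/(0.919−0.235) = 4.042/0.6840 = 5.909 mg/L.
e^(−k_1 t) = e^(−0.235×0.3258) = 0.9263; e^(−k_a t) = e^(−0.919×0.3258) = 0.7413.
D = 5.909 × (0.9263 − 0.7413) + 4.29 × 0.7413 = 1.093 + 3.180 = 4.273 mg/L.
DO = C_s − D = 10.4 − 4.273 = 6.127 mg/L.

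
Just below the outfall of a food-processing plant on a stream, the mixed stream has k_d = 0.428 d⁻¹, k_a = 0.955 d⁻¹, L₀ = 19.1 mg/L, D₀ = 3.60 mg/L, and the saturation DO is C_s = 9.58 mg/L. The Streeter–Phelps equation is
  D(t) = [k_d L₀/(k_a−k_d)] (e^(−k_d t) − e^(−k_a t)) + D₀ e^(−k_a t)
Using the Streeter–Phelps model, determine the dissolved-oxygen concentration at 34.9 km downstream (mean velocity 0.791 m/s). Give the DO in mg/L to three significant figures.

Travel time t = x/v = 34.9 km / (0.791 m/s) = 34900 m / 0.791 m/s = 44120 s = 0.5107 d.
k_d L₀/(k_a−k_d) = 0.428×19.1/(0.955−0.428) = 8.175/0.5270 = 15.51 mg/L.
e^(−k_d t) = e^(−0.428×0.5107) = 0.8037; e^(−k_a t) = e^(−0.955×0.5107) = 0.6140.
D = 15.51 × (0.8037 − 0.6140) + 3.60 × 0.6140 = 2.941 + 2.211 = 5.152 mg/L.
DO = C_s − D = 9.58 − 5.152 = 4.428 mg/L.

DO ≈ 4.43 mg/L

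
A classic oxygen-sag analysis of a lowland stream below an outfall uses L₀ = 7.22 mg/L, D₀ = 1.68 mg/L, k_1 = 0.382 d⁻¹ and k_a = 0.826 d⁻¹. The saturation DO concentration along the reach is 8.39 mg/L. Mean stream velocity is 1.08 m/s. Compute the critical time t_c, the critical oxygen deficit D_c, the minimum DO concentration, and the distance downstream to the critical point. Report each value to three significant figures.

At the critical point dD/dt = 0, so k_1 L₀ e^(−k_1 t) = k_a D. Substituting D(t) from the Streeter–Phelps equation and solving for t gives
t_c = ln[(k_a/k_1)(1 − D₀(k_a−k_1)/(k_1 L₀))] / (k_a−k_1).
Here k_a−k_1 = 0.4440 d⁻¹ and 1 − D₀(k_a−k_1)/(k_1 L₀) = 1 − 1.68×0.4440/(0.382×7.22) = 0.7295, so
t_c = ln(2.162 × 0.7295) / 0.4440 = 0.4558 / 0.4440 = 1.027 d.
L(t_c) = L₀ e^(−k_1 t_c) = 7.22 × 0.6756 = 4.878 mg/L, and at the critical point k_a D_c = k_1 L, so D_c = (0.382/0.826) × 4.878 = 2.256 mg/L.
Minimum DO = C_s − D_c = 8.39 − 2.256 = 6.134 mg/L.
x_c = v t_c = 1.08 m/s × 1.027 d × 86400 s/d = 95800 m ≈ 95.8 km.

t_c ≈ 1.03 d; D_c ≈ 2.26 mg/L; min DO ≈ 6.13 mg/L; x_c ≈ 95.8 km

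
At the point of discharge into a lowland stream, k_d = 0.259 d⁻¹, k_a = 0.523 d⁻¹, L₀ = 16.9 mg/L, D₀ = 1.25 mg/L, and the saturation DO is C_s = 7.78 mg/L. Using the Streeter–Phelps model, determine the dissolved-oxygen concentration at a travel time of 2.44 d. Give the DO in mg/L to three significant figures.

DO ≈ 3.25 mg/L

k_d L₀/(k_a−k_d) = 0.259×16.9/(0.523−0.259) = 4.377/0.2640 = 16.58 mg/L.
e^(−k_d t) = e^(−0.259×2.440) = 0.5315; e^(−k_a t) = e^(−0.523×2.440) = 0.2791.
D = 16.58 × (0.5315 − 0.2791) + 1.25 × 0.2791 = 4.185 + 0.3489 = 4.534 mg/L.
DO = C_s − D = 7.78 − 4.534 = 3.246 mg/L.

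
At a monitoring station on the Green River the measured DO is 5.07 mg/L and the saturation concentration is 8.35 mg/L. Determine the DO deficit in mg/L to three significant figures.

D = C_s − C = 8.35 − 5.07 = 3.28 mg/L.

D ≈ 3.28 mg/L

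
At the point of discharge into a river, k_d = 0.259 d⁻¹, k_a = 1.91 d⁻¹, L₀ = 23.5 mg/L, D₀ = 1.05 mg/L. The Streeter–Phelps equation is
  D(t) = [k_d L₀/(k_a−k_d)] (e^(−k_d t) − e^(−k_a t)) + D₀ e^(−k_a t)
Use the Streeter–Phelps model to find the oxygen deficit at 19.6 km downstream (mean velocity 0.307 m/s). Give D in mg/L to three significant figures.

D ≈ 2.40 mg/L

Travel time t = x/v = 19.6 km / (0.307 m/s) = 19600 m / 0.307 m/s = 63840 s = 0.7389 d.
k_d L₀/(k_a−k_d) = 0.259×23.5/(1.91−0.259) = 6.087/1.651 = 3.687 mg/L.
e^(−k_d t) = e^(−0.259×0.7389) = 0.8258; e^(−k_a t) = e^(−1.91×0.7389) = 0.2438.
D = 3.687 × (0.8258 − 0.2438) + 1.05 × 0.2438 = 2.146 + 0.2560 = 2.402 mg/L.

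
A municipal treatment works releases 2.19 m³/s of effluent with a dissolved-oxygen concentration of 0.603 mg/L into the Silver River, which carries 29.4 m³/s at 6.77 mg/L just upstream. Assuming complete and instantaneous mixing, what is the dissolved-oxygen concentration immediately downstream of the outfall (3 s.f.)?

Flow-weighted mixing: C = (Q_r C_r + Q_w C_w)/(Q_r + Q_w)
= (29.4×6.77 + 2.19×0.603)/(29.4 + 2.19) = 200.4/31.59 = 6.342 mg/L.

6.34 mg/L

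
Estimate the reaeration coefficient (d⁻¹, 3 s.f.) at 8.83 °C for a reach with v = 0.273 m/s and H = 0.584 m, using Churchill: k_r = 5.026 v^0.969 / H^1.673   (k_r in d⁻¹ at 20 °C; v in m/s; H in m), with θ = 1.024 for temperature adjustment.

k_r ≈ 2.70 d⁻¹

k_r(20) = 5.026 × 0.273^0.969 / 0.584^1.673 = 5.026 × 0.2842 / 0.4066 = 3.513 d⁻¹.
k_r(8.83) = 3.513 × 1.024^(8.83−20) = 3.513 × 0.7673 = 2.695 d⁻¹.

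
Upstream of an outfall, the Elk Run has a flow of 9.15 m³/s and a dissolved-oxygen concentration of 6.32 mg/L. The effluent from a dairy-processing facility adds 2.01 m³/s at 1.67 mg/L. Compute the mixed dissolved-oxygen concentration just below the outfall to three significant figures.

5.48 mg/L

Flow-weighted mixing: C = (Q_r C_r + Q_w C_w)/(Q_r + Q_w)
= (9.15×6.32 + 2.01×1.67)/(9.15 + 2.01) = 61.18/11.16 = 5.482 mg/L.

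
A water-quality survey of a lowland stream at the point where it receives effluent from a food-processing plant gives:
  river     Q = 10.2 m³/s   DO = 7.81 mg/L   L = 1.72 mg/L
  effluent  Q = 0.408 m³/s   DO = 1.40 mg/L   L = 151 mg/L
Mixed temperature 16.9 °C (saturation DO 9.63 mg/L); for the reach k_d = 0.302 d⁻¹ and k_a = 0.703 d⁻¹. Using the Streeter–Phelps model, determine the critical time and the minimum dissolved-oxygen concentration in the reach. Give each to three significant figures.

Mixed DO = (10.2×7.81 + 0.408×1.40)/(10.2+0.408) = 80.23/10.61 = 7.563 mg/L.
Mixed L₀ = (10.2×1.72 + 0.408×151)/(10.61) = 79.15/10.61 = 7.462 mg/L.
Initial deficit D₀ = C_s − DO₀ = 9.63 − 7.563 = 2.067 mg/L.
t_c = (1/0.4010) ln[(0.703/0.302)(1 − 2.067×0.4010/(0.302×7.462))] = 2.494 × ln(1.472) = 0.9637 d.
D_c = (0.302/0.703) × 7.462 × e^(−0.302×0.9637) = 0.4296 × 7.462 × 0.7475 = 2.396 mg/L.
Minimum DO = 9.63 − 2.396 = 7.234 mg/L.

t_c ≈ 0.964 d; minimum DO ≈ 7.23 mg/L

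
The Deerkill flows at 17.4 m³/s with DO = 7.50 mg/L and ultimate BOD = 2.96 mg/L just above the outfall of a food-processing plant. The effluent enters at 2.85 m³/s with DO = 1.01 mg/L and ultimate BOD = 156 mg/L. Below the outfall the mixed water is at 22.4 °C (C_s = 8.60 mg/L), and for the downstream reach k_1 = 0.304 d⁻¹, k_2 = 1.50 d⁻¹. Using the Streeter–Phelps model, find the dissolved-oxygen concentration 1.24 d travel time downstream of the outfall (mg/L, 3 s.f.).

Mixed DO = (17.4×7.50 + 2.85×1.01)/(17.4+2.85) = 133.4/20.25 = 6.587 mg/L.
Mixed L₀ = (17.4×2.96 + 2.85×156)/(20.25) = 496.1/20.25 = 24.50 mg/L.
Initial deficit D₀ = C_s − DO₀ = 8.60 − 6.587 = 2.013 mg/L.
D(1.24) = [0.304×24.50/(1.50−0.304)](e^(−0.304×1.24) − e^(−1.50×1.24)) + 2.013 e^(−1.50×1.24)
= 6.227 × (0.6859 − 0.1557) + 2.013 × 0.1557 = 3.616 mg/L.
DO = 8.60 − 3.616 = 4.984 mg/L.

DO ≈ 4.98 mg/L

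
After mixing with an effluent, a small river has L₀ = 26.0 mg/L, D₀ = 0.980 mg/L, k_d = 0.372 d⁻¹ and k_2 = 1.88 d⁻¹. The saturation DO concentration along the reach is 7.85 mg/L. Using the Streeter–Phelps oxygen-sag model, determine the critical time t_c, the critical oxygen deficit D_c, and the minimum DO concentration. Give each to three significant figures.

t_c = [1/(k_2−k_d)] ln[(k_2/k_d)(1 − D₀(k_2−k_d)/(k_d L₀))]
= [1/(1.88−0.372)] ln[(1.88/0.372)(1 − 0.980×1.508/(0.372×26.0))]
= (1/1.508) ln[5.054 × 0.8472] = 0.6631 × ln(4.282) = 0.6631 × 1.454 = 0.9644 d.
L(t_c) = L₀ e^(−k_d t_c) = 26.0 × 0.6985 = 18.16 mg/L, and at the critical point k_2 D_c = k_d L, so D_c = (0.372/1.88) × 18.16 = 3.594 mg/L.
Minimum DO = C_s − D_c = 7.85 − 3.594 = 4.256 mg/L.

t_c ≈ 0.964 d; D_c ≈ 3.59 mg/L; min DO ≈ 4.26 mg/L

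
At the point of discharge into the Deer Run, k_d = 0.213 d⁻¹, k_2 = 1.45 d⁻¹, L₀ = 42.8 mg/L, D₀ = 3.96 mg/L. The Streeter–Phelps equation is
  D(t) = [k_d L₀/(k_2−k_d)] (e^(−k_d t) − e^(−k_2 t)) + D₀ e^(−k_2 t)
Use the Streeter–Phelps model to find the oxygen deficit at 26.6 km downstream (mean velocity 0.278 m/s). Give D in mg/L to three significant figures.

Travel time t = x/v = 26.6 km / (0.278 m/s) = 26600 m / 0.278 m/s = 95680 s = 1.107 d.
k_d L₀/(k_2−k_d) = 0.213×42.8/(1.45−0.213) = 9.116/1.237 = 7.370 mg/L.
e^(−k_d t) = e^(−0.213×1.107) = 0.7899; e^(−k_2 t) = e^(−1.45×1.107) = 0.2007.
D = 7.370 × (0.7899 − 0.2007) + 3.96 × 0.2007 = 4.342 + 0.7949 = 5.137 mg/L.

D ≈ 5.14 mg/L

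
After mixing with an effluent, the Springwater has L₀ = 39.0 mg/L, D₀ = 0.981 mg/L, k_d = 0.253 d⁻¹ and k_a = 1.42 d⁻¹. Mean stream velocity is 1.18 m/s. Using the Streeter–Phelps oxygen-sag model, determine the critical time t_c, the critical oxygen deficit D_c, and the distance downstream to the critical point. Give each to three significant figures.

t_c ≈ 1.37 d; D_c ≈ 4.91 mg/L; x_c ≈ 140 km

At the critical point dD/dt = 0, so k_d L₀ e^(−k_d t) = k_a D. Substituting D(t) from the Streeter–Phelps equation and solving for t gives
t_c = ln[(k_a/k_d)(1 − D₀(k_a−k_d)/(k_d L₀))] / (k_a−k_d).
Here k_a−k_d = 1.167 d⁻¹ and 1 − D₀(k_a−k_d)/(k_d L₀) = 1 − 0.981×1.167/(0.253×39.0) = 0.8840, so
t_c = ln(5.613 × 0.8840) / 1.167 = 1.602 / 1.167 = 1.372 d.
D_c = (k_d/k_a) L₀ e^(−k_d t_c) = (0.253/1.42) × 39.0 × e^(−0.253×1.372) = 0.1782 × 39.0 × 0.7066 = 4.910 mg/L.
x_c = v t_c = 1.18 m/s × 1.372 d × 86400 s/d = 139900 m ≈ 140 km.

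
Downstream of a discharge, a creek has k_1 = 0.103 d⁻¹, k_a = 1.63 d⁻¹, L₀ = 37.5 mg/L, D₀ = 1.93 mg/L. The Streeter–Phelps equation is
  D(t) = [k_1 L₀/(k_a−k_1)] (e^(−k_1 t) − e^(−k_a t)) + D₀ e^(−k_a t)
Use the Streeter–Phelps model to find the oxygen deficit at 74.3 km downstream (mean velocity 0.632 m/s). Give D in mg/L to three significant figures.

Travel time t = x/v = 74.3 km / (0.632 m/s) = 74300 m / 0.632 m/s = 117600 s = 1.361 d.
k_1 L₀/(k_a−k_1) = 0.103×37.5/(1.63−0.103) = 3.862/1.527 = 2.529 mg/L.
e^(−k_1 t) = e^(−0.103×1.361) = 0.8692; e^(−k_a t) = e^(−1.63×1.361) = 0.1088.
D = 2.529 × (0.8692 − 0.1088) + 1.93 × 0.1088 = 1.923 + 0.2101 = 2.133 mg/L.

D ≈ 2.13 mg/L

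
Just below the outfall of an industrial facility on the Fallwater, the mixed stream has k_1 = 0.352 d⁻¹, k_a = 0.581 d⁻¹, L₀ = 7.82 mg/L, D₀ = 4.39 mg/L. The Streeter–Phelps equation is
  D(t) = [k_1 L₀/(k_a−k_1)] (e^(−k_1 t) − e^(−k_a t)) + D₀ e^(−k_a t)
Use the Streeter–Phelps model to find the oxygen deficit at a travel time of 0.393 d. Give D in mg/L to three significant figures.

D ≈ 4.39 mg/L

k_1 L₀/(k_a−k_1) = 0.352×7.82/(0.581−0.352) = 2.753/0.2290 = 12.02 mg/L.
e^(−k_1 t) = e^(−0.352×0.3930) = 0.8708; e^(−k_a t) = e^(−0.581×0.3930) = 0.7959.
D = 12.02 × (0.8708 − 0.7959) + 4.39 × 0.7959 = 0.9009 + 3.494 = 4.395 mg/L.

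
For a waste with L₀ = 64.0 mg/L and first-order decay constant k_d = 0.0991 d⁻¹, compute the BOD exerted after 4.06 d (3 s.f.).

y ≈ 21.2 mg/L

y_t = L₀(1 − e^(−k_d t)) = 64.0 × (1 − e^(−0.0991×4.06))
= 64.0 × (1 − 0.6687) = 64.0 × 0.3313 = 21.20 mg/L.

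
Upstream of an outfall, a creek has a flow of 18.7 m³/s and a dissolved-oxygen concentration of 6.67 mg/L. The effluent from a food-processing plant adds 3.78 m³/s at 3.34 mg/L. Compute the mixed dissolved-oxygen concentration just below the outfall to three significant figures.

Flow-weighted mixing: C = (Q_r C_r + Q_w C_w)/(Q_r + Q_w)
= (18.7×6.67 + 3.78×3.34)/(18.7 + 3.78) = 137.4/22.48 = 6.110 mg/L.

6.11 mg/L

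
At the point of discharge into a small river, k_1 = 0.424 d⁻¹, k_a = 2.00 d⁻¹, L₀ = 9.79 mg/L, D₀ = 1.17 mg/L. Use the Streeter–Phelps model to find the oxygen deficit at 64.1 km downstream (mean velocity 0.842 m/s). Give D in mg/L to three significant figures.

D ≈ 1.56 mg/L

Travel time t = x/v = 64.1 km / (0.842 m/s) = 64100 m / 0.842 m/s = 76130 s = 0.8811 d.
k_1 L₀/(k_a−k_1) = 0.424×9.79/(2.00−0.424) = 4.151/1.576 = 2.634 mg/L.
e^(−k_1 t) = e^(−0.424×0.8811) = 0.6883; e^(−k_a t) = e^(−2.00×0.8811) = 0.1717.
D = 2.634 × (0.6883 − 0.1717) + 1.17 × 0.1717 = 1.361 + 0.2008 = 1.561 mg/L.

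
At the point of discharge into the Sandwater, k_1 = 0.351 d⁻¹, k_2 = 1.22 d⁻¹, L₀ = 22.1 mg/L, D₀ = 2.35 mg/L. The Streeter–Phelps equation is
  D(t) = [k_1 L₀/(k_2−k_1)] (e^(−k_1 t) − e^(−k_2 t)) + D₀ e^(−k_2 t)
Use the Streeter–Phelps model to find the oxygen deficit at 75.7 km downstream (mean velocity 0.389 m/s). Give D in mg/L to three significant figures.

Travel time t = x/v = 75.7 km / (0.389 m/s) = 75700 m / 0.389 m/s = 194600 s = 2.252 d.
k_1 L₀/(k_2−k_1) = 0.351×22.1/(1.22−0.351) = 7.757/0.8690 = 8.926 mg/L.
e^(−k_1 t) = e^(−0.351×2.252) = 0.4536; e^(−k_2 t) = e^(−1.22×2.252) = 0.06407.
D = 8.926 × (0.4536 − 0.06407) + 2.35 × 0.06407 = 3.477 + 0.1506 = 3.628 mg/L.

D ≈ 3.63 mg/L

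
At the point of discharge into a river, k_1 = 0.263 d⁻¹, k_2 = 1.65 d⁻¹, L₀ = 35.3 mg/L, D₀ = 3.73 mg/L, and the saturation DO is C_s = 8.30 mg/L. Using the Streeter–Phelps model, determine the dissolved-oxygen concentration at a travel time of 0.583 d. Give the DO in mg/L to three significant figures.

k_1 L₀/(k_2−k_1) = 0.263×35.3/(1.65−0.263) = 9.284/1.387 = 6.694 mg/L.
e^(−k_1 t) = e^(−0.263×0.5830) = 0.8578; e^(−k_2 t) = e^(−1.65×0.5830) = 0.3821.
D = 6.694 × (0.8578 − 0.3821) + 3.73 × 0.3821 = 3.184 + 1.425 = 4.610 mg/L.
DO = C_s − D = 8.30 − 4.610 = 3.690 mg/L.

DO ≈ 3.69 mg/L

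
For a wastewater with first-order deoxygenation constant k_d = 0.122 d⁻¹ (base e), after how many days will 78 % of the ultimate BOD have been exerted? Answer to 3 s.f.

y/L₀ = 1 − e^(−k_d t) = 0.78 ⇒ e^(−k_d t) = 0.220
t = −ln(0.220) / 0.122 = 1.514 / 0.122 = 12.41 d.

t ≈ 12.4 d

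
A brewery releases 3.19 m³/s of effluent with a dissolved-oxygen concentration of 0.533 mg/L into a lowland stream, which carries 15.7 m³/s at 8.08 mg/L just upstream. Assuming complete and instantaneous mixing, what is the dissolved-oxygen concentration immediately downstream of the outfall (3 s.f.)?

Flow-weighted mixing: C = (Q_r C_r + Q_w C_w)/(Q_r + Q_w)
= (15.7×8.08 + 3.19×0.533)/(15.7 + 3.19) = 128.6/18.89 = 6.806 mg/L.

6.81 mg/L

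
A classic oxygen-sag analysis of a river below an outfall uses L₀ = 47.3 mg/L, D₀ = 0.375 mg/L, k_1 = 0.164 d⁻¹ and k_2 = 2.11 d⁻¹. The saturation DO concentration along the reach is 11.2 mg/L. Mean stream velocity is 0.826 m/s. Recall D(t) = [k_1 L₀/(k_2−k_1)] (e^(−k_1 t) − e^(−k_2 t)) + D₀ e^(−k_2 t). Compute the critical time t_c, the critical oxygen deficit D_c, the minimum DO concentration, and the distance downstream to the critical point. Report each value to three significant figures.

At the critical point dD/dt = 0, so k_1 L₀ e^(−k_1 t) = k_2 D. Substituting D(t) from the Streeter–Phelps equation and solving for t gives
t_c = ln[(k_2/k_1)(1 − D₀(k_2−k_1)/(k_1 L₀))] / (k_2−k_1).
Here k_2−k_1 = 1.946 d⁻¹ and 1 − D₀(k_2−k_1)/(k_1 L₀) = 1 − 0.375×1.946/(0.164×47.3) = 0.9059, so
t_c = ln(12.87 × 0.9059) / 1.946 = 2.456 / 1.946 = 1.262 d.
D_c = (k_1/k_2) L₀ e^(−k_1 t_c) = (0.164/2.11) × 47.3 × e^(−0.164×1.262) = 0.07773 × 47.3 × 0.8131 = 2.989 mg/L.
Minimum DO = C_s − D_c = 11.2 − 2.989 = 8.211 mg/L.
x_c = v t_c = 0.826 m/s × 1.262 d × 86400 s/d = 90060 m ≈ 90.1 km.

t_c ≈ 1.26 d; D_c ≈ 2.99 mg/L; min DO ≈ 8.21 mg/L; x_c ≈ 90.1 km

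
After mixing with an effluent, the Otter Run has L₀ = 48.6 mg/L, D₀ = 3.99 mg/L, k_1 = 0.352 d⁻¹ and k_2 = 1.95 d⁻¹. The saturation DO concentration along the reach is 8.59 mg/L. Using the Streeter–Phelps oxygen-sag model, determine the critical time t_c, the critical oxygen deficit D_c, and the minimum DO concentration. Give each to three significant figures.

At the critical point dD/dt = 0, so k_1 L₀ e^(−k_1 t) = k_2 D. Substituting D(t) from the Streeter–Phelps equation and solving for t gives
t_c = ln[(k_2/k_1)(1 − D₀(k_2−k_1)/(k_1 L₀))] / (k_2−k_1).
Here k_2−k_1 = 1.598 d⁻¹ and 1 − D₀(k_2−k_1)/(k_1 L₀) = 1 − 3.99×1.598/(0.352×48.6) = 0.6273, so
t_c = ln(5.540 × 0.6273) / 1.598 = 1.246 / 1.598 = 0.7795 d.
D_c = (k_1/k_2) L₀ e^(−k_1 t_c) = (0.352/1.95) × 48.6 × e^(−0.352×0.7795) = 0.1805 × 48.6 × 0.7600 = 6.668 mg/L.
Minimum DO = C_s − D_c = 8.59 − 6.668 = 1.922 mg/L.

t_c ≈ 0.779 d; D_c ≈ 6.67 mg/L; min DO ≈ 1.92 mg/L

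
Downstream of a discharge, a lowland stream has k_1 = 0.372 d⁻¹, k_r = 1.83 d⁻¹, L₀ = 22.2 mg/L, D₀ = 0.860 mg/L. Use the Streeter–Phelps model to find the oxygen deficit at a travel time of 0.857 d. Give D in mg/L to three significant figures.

k_1 L₀/(k_r−k_1) = 0.372×22.2/(1.83−0.372) = 8.258/1.458 = 5.664 mg/L.
e^(−k_1 t) = e^(−0.372×0.8570) = 0.7270; e^(−k_r t) = e^(−1.83×0.8570) = 0.2084.
D = 5.664 × (0.7270 − 0.2084) + 0.860 × 0.2084 = 2.938 + 0.1792 = 3.117 mg/L.

D ≈ 3.12 mg/L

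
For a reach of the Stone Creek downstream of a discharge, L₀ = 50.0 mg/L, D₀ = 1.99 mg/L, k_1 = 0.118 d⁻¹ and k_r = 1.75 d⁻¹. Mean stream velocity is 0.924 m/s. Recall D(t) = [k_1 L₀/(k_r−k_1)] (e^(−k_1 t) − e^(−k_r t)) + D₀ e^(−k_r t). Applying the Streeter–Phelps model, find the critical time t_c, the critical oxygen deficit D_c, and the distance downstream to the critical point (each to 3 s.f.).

t_c ≈ 1.16 d; D_c ≈ 2.94 mg/L; x_c ≈ 92.8 km

With k_r/k_1 = 14.83 and 1 − D₀(k_r−k_1)/(k_1 L₀) = 0.4495,
t_c = ln(14.83 × 0.4495) / (1.75 − 0.118) = ln(6.667) / 1.632 = 1.897/1.632 = 1.162 d.
D_c = (k_1/k_r) L₀ e^(−k_1 t_c) = (0.118/1.75) × 50.0 × e^(−0.118×1.162) = 0.06743 × 50.0 × 0.8718 = 2.939 mg/L.
x_c = v t_c = 0.924 m/s × 1.162 d × 86400 s/d = 92810 m ≈ 92.8 km.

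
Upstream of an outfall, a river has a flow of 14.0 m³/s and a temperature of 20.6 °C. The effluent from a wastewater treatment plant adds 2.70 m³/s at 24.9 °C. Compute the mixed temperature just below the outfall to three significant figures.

Flow-weighted mixing: C = (Q_r C_r + Q_w C_w)/(Q_r + Q_w)
= (14.0×20.6 + 2.70×24.9)/(14.0 + 2.70) = 355.6/16.70 = 21.30 °C.

21.3 °C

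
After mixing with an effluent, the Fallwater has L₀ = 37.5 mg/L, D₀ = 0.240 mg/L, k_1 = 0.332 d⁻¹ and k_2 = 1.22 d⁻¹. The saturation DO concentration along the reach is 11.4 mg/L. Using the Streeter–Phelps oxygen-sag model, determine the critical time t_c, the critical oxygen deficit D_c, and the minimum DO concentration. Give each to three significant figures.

t_c ≈ 1.45 d; D_c ≈ 6.31 mg/L; min DO ≈ 5.09 mg/L

At the critical point dD/dt = 0, so k_1 L₀ e^(−k_1 t) = k_2 D. Substituting D(t) from the Streeter–Phelps equation and solving for t gives
t_c = ln[(k_2/k_1)(1 − D₀(k_2−k_1)/(k_1 L₀))] / (k_2−k_1).
Here k_2−k_1 = 0.8880 d⁻¹ and 1 − D₀(k_2−k_1)/(k_1 L₀) = 1 − 0.240×0.8880/(0.332×37.5) = 0.9829, so
t_c = ln(3.675 × 0.9829) / 0.8880 = 1.284 / 0.8880 = 1.446 d.
L(t_c) = L₀ e^(−k_1 t_c) = 37.5 × 0.6187 = 23.20 mg/L, and at the critical point k_2 D_c = k_1 L, so D_c = (0.332/1.22) × 23.20 = 6.314 mg/L.
Minimum DO = C_s − D_c = 11.4 − 6.314 = 5.086 mg/L.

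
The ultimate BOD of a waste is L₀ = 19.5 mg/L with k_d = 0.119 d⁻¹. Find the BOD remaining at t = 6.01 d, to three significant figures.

L ≈ 9.54 mg/L

L_t = L₀ e^(−k_d t) = 19.5 × e^(−0.119×6.01) = 19.5 × 0.4891 = 9.537 mg/L.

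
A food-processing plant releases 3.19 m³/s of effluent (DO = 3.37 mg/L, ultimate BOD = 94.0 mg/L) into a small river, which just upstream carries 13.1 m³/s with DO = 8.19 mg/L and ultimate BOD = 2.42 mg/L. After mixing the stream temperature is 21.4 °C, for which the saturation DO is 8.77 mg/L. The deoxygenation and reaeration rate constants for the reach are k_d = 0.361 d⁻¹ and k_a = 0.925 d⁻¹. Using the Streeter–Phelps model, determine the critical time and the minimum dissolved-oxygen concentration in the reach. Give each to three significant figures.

t_c ≈ 1.45 d; minimum DO ≈ 4.06 mg/L

Mixed DO = (13.1×8.19 + 3.19×3.37)/(13.1+3.19) = 118.0/16.29 = 7.246 mg/L.
Mixed L₀ = (13.1×2.42 + 3.19×94.0)/(16.29) = 331.6/16.29 = 20.35 mg/L.
Initial deficit D₀ = C_s − DO₀ = 8.77 − 7.246 = 1.524 mg/L.
t_c = (1/0.5640) ln[(0.925/0.361)(1 − 1.524×0.5640/(0.361×20.35))] = 1.773 × ln(2.263) = 1.448 d.
D_c = (0.361/0.925) × 20.35 × e^(−0.361×1.448) = 0.3903 × 20.35 × 0.5930 = 4.710 mg/L.
Minimum DO = 8.77 − 4.710 = 4.060 mg/L.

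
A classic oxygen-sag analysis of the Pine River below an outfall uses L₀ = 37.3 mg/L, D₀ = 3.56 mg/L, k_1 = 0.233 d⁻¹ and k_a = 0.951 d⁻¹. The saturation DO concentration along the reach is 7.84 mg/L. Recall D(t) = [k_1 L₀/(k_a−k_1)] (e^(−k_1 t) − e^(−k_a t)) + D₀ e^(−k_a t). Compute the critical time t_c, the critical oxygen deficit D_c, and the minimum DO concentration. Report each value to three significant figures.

t_c ≈ 1.47 d; D_c ≈ 6.48 mg/L; min DO ≈ 1.36 mg/L

With k_a/k_1 = 4.082 and 1 − D₀(k_a−k_1)/(k_1 L₀) = 0.7059,
t_c = ln(4.082 × 0.7059) / (0.951 − 0.233) = ln(2.881) / 0.7180 = 1.058/0.7180 = 1.474 d.
L(t_c) = L₀ e^(−k_1 t_c) = 37.3 × 0.7094 = 26.46 mg/L, and at the critical point k_a D_c = k_1 L, so D_c = (0.233/0.951) × 26.46 = 6.483 mg/L.
Minimum DO = C_s − D_c = 7.84 − 6.483 = 1.357 mg/L.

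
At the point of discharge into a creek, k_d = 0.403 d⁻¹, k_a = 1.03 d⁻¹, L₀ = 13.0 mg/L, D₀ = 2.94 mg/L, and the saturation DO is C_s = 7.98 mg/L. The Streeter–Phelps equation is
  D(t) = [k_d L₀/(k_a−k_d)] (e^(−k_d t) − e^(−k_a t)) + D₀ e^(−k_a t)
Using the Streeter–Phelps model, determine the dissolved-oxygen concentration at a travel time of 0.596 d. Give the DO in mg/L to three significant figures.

k_d L₀/(k_a−k_d) = 0.403×13.0/(1.03−0.403) = 5.239/0.6270 = 8.356 mg/L.
e^(−k_d t) = e^(−0.403×0.5960) = 0.7865; e^(−k_a t) = e^(−1.03×0.5960) = 0.5412.
D = 8.356 × (0.7865 − 0.5412) + 2.94 × 0.5412 = 2.049 + 1.591 = 3.640 mg/L.
DO = C_s − D = 7.98 − 3.640 = 4.340 mg/L.

DO ≈ 4.34 mg/L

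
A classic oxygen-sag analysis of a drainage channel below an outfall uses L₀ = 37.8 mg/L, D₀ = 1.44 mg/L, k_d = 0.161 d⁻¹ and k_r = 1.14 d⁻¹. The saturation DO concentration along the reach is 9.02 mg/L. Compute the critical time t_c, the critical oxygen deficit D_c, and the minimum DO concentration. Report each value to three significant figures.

With k_r/k_d = 7.081 and 1 − D₀(k_r−k_d)/(k_d L₀) = 0.7684,
t_c = ln(7.081 × 0.7684) / (1.14 − 0.161) = ln(5.441) / 0.9790 = 1.694/0.9790 = 1.730 d.
L(t_c) = L₀ e^(−k_d t_c) = 37.8 × 0.7569 = 28.61 mg/L, and at the critical point k_r D_c = k_d L, so D_c = (0.161/1.14) × 28.61 = 4.040 mg/L.
Minimum DO = C_s − D_c = 9.02 − 4.040 = 4.980 mg/L.

t_c ≈ 1.73 d; D_c ≈ 4.04 mg/L; min DO ≈ 4.98 mg/L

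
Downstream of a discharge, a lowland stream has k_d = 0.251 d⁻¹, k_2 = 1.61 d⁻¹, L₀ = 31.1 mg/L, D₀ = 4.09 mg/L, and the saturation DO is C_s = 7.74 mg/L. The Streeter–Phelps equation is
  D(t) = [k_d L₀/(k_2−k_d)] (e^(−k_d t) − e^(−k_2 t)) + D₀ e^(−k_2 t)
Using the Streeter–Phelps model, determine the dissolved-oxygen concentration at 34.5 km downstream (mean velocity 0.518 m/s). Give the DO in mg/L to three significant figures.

DO ≈ 3.48 mg/L

Travel time t = x/v = 34.5 km / (0.518 m/s) = 34500 m / 0.518 m/s = 66600 s = 0.7709 d.
k_d L₀/(k_2−k_d) = 0.251×31.1/(1.61−0.251) = 7.806/1.359 = 5.744 mg/L.
e^(−k_d t) = e^(−0.251×0.7709) = 0.8241; e^(−k_2 t) = e^(−1.61×0.7709) = 0.2891.
D = 5.744 × (0.8241 − 0.2891) + 4.09 × 0.2891 = 3.073 + 1.182 = 4.255 mg/L.
DO = C_s − D = 7.74 − 4.255 = 3.485 mg/L.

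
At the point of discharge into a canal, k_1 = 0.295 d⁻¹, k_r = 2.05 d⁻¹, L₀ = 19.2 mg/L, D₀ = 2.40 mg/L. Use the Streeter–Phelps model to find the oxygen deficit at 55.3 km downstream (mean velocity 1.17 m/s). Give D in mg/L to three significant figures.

Travel time t = x/v = 55.3 km / (1.17 m/s) = 55300 m / 1.17 m/s = 47260 s = 0.5470 d.
k_1 L₀/(k_r−k_1) = 0.295×19.2/(2.05−0.295) = 5.664/1.755 = 3.227 mg/L.
e^(−k_1 t) = e^(−0.295×0.5470) = 0.8510; e^(−k_r t) = e^(−2.05×0.5470) = 0.3258.
D = 3.227 × (0.8510 − 0.3258) + 2.40 × 0.3258 = 1.695 + 0.7819 = 2.477 mg/L.

D ≈ 2.48 mg/L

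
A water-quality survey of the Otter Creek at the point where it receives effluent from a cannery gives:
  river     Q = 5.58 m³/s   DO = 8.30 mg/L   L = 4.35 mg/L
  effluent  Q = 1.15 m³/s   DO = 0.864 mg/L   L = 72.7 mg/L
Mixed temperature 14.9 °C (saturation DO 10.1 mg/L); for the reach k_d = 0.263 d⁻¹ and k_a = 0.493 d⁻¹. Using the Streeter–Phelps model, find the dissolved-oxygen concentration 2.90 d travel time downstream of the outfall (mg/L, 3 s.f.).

DO ≈ 5.20 mg/L

Mixed DO = (5.58×8.30 + 1.15×0.864)/(5.58+1.15) = 47.31/6.730 = 7.029 mg/L.
Mixed L₀ = (5.58×4.35 + 1.15×72.7)/(6.730) = 107.9/6.730 = 16.03 mg/L.
Initial deficit D₀ = C_s − DO₀ = 10.1 − 7.029 = 3.071 mg/L.
D(2.90) = [0.263×16.03/(0.493−0.263)](e^(−0.263×2.90) − e^(−0.493×2.90)) + 3.071 e^(−0.493×2.90)
= 18.33 × (0.4664 − 0.2394) + 3.071 × 0.2394 = 4.896 mg/L.
DO = 10.1 − 4.896 = 5.204 mg/L.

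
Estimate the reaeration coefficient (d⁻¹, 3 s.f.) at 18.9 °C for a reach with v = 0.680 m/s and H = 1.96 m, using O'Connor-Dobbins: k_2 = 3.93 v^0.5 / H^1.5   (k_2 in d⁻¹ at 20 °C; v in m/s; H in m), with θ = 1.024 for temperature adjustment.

k_2 ≈ 1.15 d⁻¹

k_2(20) = 3.93 × 0.680^0.5 / 1.96^1.5 = 3.93 × 0.8246 / 2.744 = 1.181 d⁻¹.
k_2(18.9) = 1.181 × 1.024^(18.9−20) = 1.181 × 0.9742 = 1.151 d⁻¹.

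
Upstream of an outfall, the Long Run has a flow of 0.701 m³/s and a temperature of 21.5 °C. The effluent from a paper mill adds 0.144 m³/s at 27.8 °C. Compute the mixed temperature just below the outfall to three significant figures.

22.6 °C

Flow-weighted mixing: C = (Q_r C_r + Q_w C_w)/(Q_r + Q_w)
= (0.701×21.5 + 0.144×27.8)/(0.701 + 0.144) = 19.07/0.8450 = 22.57 °C.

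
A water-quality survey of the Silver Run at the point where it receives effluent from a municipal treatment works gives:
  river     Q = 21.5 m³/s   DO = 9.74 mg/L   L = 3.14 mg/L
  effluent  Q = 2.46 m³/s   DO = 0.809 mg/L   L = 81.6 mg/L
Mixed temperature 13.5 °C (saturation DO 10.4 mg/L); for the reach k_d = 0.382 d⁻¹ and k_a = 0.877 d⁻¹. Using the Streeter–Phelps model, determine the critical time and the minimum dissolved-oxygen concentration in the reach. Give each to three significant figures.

t_c ≈ 1.27 d; minimum DO ≈ 7.40 mg/L

Mixed DO = (21.5×9.74 + 2.46×0.809)/(21.5+2.46) = 211.4/23.96 = 8.823 mg/L.
Mixed L₀ = (21.5×3.14 + 2.46×81.6)/(23.96) = 268.2/23.96 = 11.20 mg/L.
Initial deficit D₀ = C_s − DO₀ = 10.4 − 8.823 = 1.577 mg/L.
t_c = (1/0.4950) ln[(0.877/0.382)(1 − 1.577×0.4950/(0.382×11.20))] = 2.020 × ln(1.877) = 1.272 d.
D_c = (0.382/0.877) × 11.20 × e^(−0.382×1.272) = 0.4356 × 11.20 × 0.6152 = 3.000 mg/L.
Minimum DO = 10.4 − 3.000 = 7.400 mg/L.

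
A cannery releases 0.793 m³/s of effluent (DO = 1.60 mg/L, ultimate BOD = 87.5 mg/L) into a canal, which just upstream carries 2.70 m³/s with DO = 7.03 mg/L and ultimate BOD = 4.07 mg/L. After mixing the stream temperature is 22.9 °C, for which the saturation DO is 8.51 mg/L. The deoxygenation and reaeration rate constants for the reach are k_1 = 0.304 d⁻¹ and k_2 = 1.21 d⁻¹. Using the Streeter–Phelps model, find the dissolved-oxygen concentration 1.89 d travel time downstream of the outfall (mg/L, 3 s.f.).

DO ≈ 4.67 mg/L

Mixed DO = (2.70×7.03 + 0.793×1.60)/(2.70+0.793) = 20.25/3.493 = 5.797 mg/L.
Mixed L₀ = (2.70×4.07 + 0.793×87.5)/(3.493) = 80.38/3.493 = 23.01 mg/L.
Initial deficit D₀ = C_s − DO₀ = 8.51 − 5.797 = 2.713 mg/L.
D(1.89) = [0.304×23.01/(1.21−0.304)](e^(−0.304×1.89) − e^(−1.21×1.89)) + 2.713 e^(−1.21×1.89)
= 7.721 × (0.5630 − 0.1016) + 2.713 × 0.1016 = 3.838 mg/L.
DO = 8.51 − 3.838 = 4.672 mg/L.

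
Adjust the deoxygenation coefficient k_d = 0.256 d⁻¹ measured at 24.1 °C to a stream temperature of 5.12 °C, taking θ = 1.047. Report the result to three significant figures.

k_d(T₂) = k_d(T₁) · θ^(T₂−T₁) = 0.256 × 1.047^(5.12−24.1)
= 0.256 × 1.047^-19.0 = 0.256 × 0.4182 = 0.1071 d⁻¹.

k_d ≈ 0.107 d⁻¹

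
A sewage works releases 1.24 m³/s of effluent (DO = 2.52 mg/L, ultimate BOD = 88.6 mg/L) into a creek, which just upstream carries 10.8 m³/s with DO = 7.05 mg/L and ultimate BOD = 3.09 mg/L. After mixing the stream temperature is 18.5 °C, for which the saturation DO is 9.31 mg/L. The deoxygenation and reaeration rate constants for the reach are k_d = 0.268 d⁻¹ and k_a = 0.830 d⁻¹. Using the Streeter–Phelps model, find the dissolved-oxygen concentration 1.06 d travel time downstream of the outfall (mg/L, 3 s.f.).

DO ≈ 6.26 mg/L

Mixed DO = (10.8×7.05 + 1.24×2.52)/(10.8+1.24) = 79.26/12.04 = 6.583 mg/L.
Mixed L₀ = (10.8×3.09 + 1.24×88.6)/(12.04) = 143.2/12.04 = 11.90 mg/L.
Initial deficit D₀ = C_s − DO₀ = 9.31 − 6.583 = 2.727 mg/L.
D(1.06) = [0.268×11.90/(0.830−0.268)](e^(−0.268×1.06) − e^(−0.830×1.06)) + 2.727 e^(−0.830×1.06)
= 5.673 × (0.7527 − 0.4149) + 2.727 × 0.4149 = 3.048 mg/L.
DO = 9.31 − 3.048 = 6.262 mg/L.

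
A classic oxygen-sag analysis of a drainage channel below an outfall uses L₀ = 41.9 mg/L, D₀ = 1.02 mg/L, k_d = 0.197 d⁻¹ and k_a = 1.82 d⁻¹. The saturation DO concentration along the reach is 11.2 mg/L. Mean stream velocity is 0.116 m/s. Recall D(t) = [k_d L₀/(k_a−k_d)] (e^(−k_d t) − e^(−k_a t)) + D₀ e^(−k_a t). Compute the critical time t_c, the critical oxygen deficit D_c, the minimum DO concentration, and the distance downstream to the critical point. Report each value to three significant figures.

With k_a/k_d = 9.239 and 1 − D₀(k_a−k_d)/(k_d L₀) = 0.7994,
t_c = ln(9.239 × 0.7994) / (1.82 − 0.197) = ln(7.386) / 1.623 = 2.000/1.623 = 1.232 d.
D_c = (k_d/k_a) L₀ e^(−k_d t_c) = (0.197/1.82) × 41.9 × e^(−0.197×1.232) = 0.1082 × 41.9 × 0.7845 = 3.558 mg/L.
Minimum DO = C_s − D_c = 11.2 − 3.558 = 7.642 mg/L.
x_c = v t_c = 0.116 m/s × 1.232 d × 86400 s/d = 12350 m ≈ 12.3 km.

t_c ≈ 1.23 d; D_c ≈ 3.56 mg/L; min DO ≈ 7.64 mg/L; x_c ≈ 12.3 km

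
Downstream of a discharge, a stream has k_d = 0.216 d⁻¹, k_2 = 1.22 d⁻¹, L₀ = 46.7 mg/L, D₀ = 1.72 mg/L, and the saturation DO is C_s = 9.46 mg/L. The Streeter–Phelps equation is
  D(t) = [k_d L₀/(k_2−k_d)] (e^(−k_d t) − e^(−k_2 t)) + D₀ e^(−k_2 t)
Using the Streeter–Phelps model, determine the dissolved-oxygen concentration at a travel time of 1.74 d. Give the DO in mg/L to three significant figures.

k_d L₀/(k_2−k_d) = 0.216×46.7/(1.22−0.216) = 10.09/1.004 = 10.05 mg/L.
e^(−k_d t) = e^(−0.216×1.740) = 0.6867; e^(−k_2 t) = e^(−1.22×1.740) = 0.1197.
D = 10.05 × (0.6867 − 0.1197) + 1.72 × 0.1197 = 5.697 + 0.2059 = 5.903 mg/L.
DO = C_s − D = 9.46 − 5.903 = 3.557 mg/L.

DO ≈ 3.56 mg/L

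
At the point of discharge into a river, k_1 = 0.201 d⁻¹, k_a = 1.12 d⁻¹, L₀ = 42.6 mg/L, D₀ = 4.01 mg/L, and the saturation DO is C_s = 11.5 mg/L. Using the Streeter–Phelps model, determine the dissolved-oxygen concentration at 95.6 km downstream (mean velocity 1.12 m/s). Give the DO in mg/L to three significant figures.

DO ≈ 5.62 mg/L

Travel time t = x/v = 95.6 km / (1.12 m/s) = 95600 m / 1.12 m/s = 85360 s = 0.9879 d.
k_1 L₀/(k_a−k_1) = 0.201×42.6/(1.12−0.201) = 8.563/0.9190 = 9.317 mg/L.
e^(−k_1 t) = e^(−0.201×0.9879) = 0.8199; e^(−k_a t) = e^(−1.12×0.9879) = 0.3307.
D = 9.317 × (0.8199 − 0.3307) + 4.01 × 0.3307 = 4.558 + 1.326 = 5.884 mg/L.
DO = C_s − D = 11.5 − 5.884 = 5.616 mg/L.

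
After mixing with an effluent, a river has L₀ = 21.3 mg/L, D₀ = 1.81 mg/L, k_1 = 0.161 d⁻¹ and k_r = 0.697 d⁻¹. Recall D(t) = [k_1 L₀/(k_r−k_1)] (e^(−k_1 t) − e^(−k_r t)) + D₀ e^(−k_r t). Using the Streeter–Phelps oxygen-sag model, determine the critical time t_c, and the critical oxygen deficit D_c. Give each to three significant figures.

t_c ≈ 2.11 d; D_c ≈ 3.50 mg/L

t_c = [1/(k_r−k_1)] ln[(k_r/k_1)(1 − D₀(k_r−k_1)/(k_1 L₀))]
= [1/(0.697−0.161)] ln[(0.697/0.161)(1 − 1.81×0.5360/(0.161×21.3))]
= (1/0.5360) ln[4.329 × 0.7171] = 1.866 × ln(3.104) = 1.866 × 1.133 = 2.114 d.
L(t_c) = L₀ e^(−k_1 t_c) = 21.3 × 0.7116 = 15.16 mg/L, and at the critical point k_r D_c = k_1 L, so D_c = (0.161/0.697) × 15.16 = 3.501 mg/L.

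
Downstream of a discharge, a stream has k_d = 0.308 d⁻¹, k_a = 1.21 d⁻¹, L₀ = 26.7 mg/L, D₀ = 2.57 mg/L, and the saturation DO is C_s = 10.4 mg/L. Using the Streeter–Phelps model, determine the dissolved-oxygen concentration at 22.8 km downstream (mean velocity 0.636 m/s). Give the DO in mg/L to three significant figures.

Travel time t = x/v = 22.8 km / (0.636 m/s) = 22800 m / 0.636 m/s = 35850 s = 0.4149 d.
k_d L₀/(k_a−k_d) = 0.308×26.7/(1.21−0.308) = 8.224/0.9020 = 9.117 mg/L.
e^(−k_d t) = e^(−0.308×0.4149) = 0.8800; e^(−k_a t) = e^(−1.21×0.4149) = 0.6053.
D = 9.117 × (0.8800 − 0.6053) + 2.57 × 0.6053 = 2.505 + 1.556 = 4.060 mg/L.
DO = C_s − D = 10.4 − 4.060 = 6.340 mg/L.

DO ≈ 6.34 mg/L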